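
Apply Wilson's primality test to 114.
(113)! mod 114 = 0. Since 0 ≢ -1 mod 114, 114 is not prime.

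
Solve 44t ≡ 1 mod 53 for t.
Since 53 is prime, by Fermat 44^(-1) ≡ 44^{51} ≡ 47 mod 53. Verify: 44 × 47 = 2068 ≡ 1 mod 53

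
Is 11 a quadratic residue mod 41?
By Euler's criterion: 11^{20} ≡ 40 mod 41. Since this equals -1 (≡ 40), 11 is not a QR.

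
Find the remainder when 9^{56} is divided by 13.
By Fermat: 9^{12} ≡ 1 mod 13. 56 = 4×12 + 8. So 9^{56} ≡ 9^{8} ≡ 3 mod 13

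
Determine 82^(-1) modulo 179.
Since 179 is prime, by Fermat 82^(-1) ≡ 82^{177} ≡ 155 (mod 179). Verify: 82 × 155 = 12710 ≡ 1 (mod 179)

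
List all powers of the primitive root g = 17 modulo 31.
17^1, 17^2, ..., 17^{30} mod 31: [17, 10, 15, 7, 26, 8, 12, 18, 27, 25, 22, 2, 3, 20, 30, 14, 21, 16, 24, 5, 23, 19, 13, 4, 6, 9, 29, 28, 11, 1]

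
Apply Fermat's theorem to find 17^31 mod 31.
By Fermat: 17^{30} ≡ 1 mod 31. So 17^{31} = 17^{30} · 17^{1} ≡ 17^{1} ≡ 17 mod 31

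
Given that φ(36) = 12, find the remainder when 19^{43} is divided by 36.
By Euler: 19^{12} ≡ 1 mod 36 since gcd(19, 36) = 1. 43 = 3×12 + 7. So 19^{43} ≡ 19^{7} ≡ 19 mod 36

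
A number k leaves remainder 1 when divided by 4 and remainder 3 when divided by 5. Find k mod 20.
M = 4 × 5 = 20. M₁ = 5, y₁ ≡ 1 mod 4. M₂ = 4, y₂ ≡ 4 mod 5. k = 1×5×1 + 3×4×4 ≡ 13 mod 20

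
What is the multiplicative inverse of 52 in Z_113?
Since 113 is prime, by Fermat 52^(-1) ≡ 52^{111} ≡ 50 (mod 113). Verify: 52 × 50 = 2600 ≡ 1 (mod 113)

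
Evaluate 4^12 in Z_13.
Using Fermat: 4^{12} ≡ 1 (mod 13). 12 ≡ 0 (mod 12). So 4^{12} ≡ 4^{0} ≡ 1 (mod 13)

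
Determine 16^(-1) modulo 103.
Since 103 is prime, by Fermat 16^(-1) ≡ 16^{101} ≡ 58 (mod 103). Verify: 16 × 58 = 928 ≡ 1 (mod 103)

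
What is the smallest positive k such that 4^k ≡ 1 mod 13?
Powers of 4 mod 13: 4^1≡4, 4^2≡3, 4^3≡12, 4^4≡9, 4^5≡10, 4^6≡1. ord_13(4) = 6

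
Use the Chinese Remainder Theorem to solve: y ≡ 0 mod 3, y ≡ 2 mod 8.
M = 3 × 8 = 24. M₁ = 8, y₁ ≡ 2 mod 3. M₂ = 3, y₂ ≡ 3 mod 8. y = 0×8×2 + 2×3×3 ≡ 18 mod 24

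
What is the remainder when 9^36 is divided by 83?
By repeated squaring mod 83: 9^{1}≡9, 9^{2}≡81, 9^{4}≡4, 9^{8}≡16, 9^{16}≡7, 9^{32}≡49. Then 9^{36} = 9^{32+4} ≡ 49 × 4 ≡ 30 mod 83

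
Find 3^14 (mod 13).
Using Fermat: 3^{12} ≡ 1 (mod 13). 14 ≡ 2 (mod 12). So 3^{14} ≡ 3^{2} ≡ 9 (mod 13)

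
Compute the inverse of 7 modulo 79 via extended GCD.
Extended GCD: 7(34) + 79(-3) = 1. So 7^(-1) ≡ 34 (mod 79). Verify: 7 × 34 = 238 ≡ 1 (mod 79)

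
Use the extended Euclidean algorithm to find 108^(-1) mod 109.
Extended GCD: 108(-1) + 109(1) = 1. So 108^(-1) ≡ -1 ≡ 108 mod 109. Verify: 108 × 108 = 11664 ≡ 1 mod 109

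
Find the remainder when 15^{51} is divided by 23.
By Fermat: 15^{22} ≡ 1 (mod 23). 51 = 2×22 + 7. So 15^{51} ≡ 15^{7} ≡ 11 (mod 23)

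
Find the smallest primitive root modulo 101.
g = 2. Powers: [2, 4, 8, 16, 32, 64, 27, 54, ...] generates all 100 non-zero residues.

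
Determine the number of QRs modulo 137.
For prime 137, there are (p-1)/2 = (137-1)/2 = 68 quadratic residues (excluding 0).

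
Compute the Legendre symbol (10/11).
(10/11) = 10^{5} mod 11 = -1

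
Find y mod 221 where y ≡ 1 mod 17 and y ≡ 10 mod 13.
M = 17 × 13 = 221. M₁ = 13, y₁ ≡ 4 mod 17. M₂ = 17, y₂ ≡ 10 mod 13. y = 1×13×4 + 10×17×10 ≡ 205 mod 221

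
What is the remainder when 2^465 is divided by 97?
Using Fermat: 2^{96} ≡ 1 mod 97. 465 ≡ 81 mod 96. So 2^{465} ≡ 2^{81} ≡ 70 mod 97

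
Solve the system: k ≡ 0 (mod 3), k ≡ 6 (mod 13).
M = 3 × 13 = 39. M₁ = 13, y₁ ≡ 1 (mod 3). M₂ = 3, y₂ ≡ 9 (mod 13). k = 0×13×1 + 6×3×9 ≡ 6 (mod 39)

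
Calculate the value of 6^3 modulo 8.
6^{3} = 216 ≡ 0 (mod 8)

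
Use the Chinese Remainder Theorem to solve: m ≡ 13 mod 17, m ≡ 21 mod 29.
M = 17 × 29 = 493. M₁ = 29, y₁ ≡ 10 mod 17. M₂ = 17, y₂ ≡ 12 mod 29. m = 13×29×10 + 21×17×12 ≡ 166 mod 493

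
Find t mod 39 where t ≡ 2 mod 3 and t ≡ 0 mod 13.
M = 3 × 13 = 39. M₁ = 13, y₁ ≡ 1 mod 3. M₂ = 3, y₂ ≡ 9 mod 13. t = 2×13×1 + 0×3×9 ≡ 26 mod 39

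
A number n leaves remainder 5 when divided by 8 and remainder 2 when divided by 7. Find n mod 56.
M = 8 × 7 = 56. M₁ = 7, y₁ ≡ 7 mod 8. M₂ = 8, y₂ ≡ 1 mod 7. n = 5×7×7 + 2×8×1 ≡ 37 mod 56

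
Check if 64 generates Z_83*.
64^{41} ≡ 1 mod 83 and 41 < 82, so ord_83(64) = 41 ≠ 82 and 64 is not a primitive root.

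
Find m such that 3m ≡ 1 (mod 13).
Since 13 is prime, by Fermat 3^(-1) ≡ 3^{11} ≡ 9 (mod 13). Verify: 3 × 9 = 27 ≡ 1 (mod 13)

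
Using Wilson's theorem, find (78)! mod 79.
By Wilson's theorem, (78)! ≡ -1 ≡ 78 (mod 79)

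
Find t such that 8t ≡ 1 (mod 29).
Since 29 is prime, by Fermat 8^(-1) ≡ 8^{27} ≡ 11 (mod 29). Verify: 8 × 11 = 88 ≡ 1 (mod 29)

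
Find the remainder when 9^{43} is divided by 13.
By Fermat: 9^{12} ≡ 1 (mod 13). 43 = 3×12 + 7. So 9^{43} ≡ 9^{7} ≡ 9 (mod 13)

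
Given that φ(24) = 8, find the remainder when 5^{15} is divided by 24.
By Euler: 5^{8} ≡ 1 (mod 24) since gcd(5, 24) = 1. 15 = 1×8 + 7. So 5^{15} ≡ 5^{7} ≡ 5 (mod 24)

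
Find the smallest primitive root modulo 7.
g = 3. For each prime q|6: 3^{3}≡6, 3^{2}≡2, none ≡ 1, so ord_7(3) = 6 and 3 is a primitive root.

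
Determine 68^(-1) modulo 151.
Since 151 is prime, by Fermat 68^(-1) ≡ 68^{149} ≡ 20 (mod 151). Verify: 68 × 20 = 1360 ≡ 1 (mod 151)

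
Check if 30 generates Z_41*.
ord_41(30) divides 40. For each prime q|40: 30^{20}≡40, 30^{8}≡16, none ≡ 1. So 30 has order 40 and is a primitive root mod 41.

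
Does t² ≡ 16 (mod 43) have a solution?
By Euler's criterion: 16^{21} ≡ 1 (mod 43). Since this equals 1, 16 is a QR.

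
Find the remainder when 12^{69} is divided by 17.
By Fermat: 12^{16} ≡ 1 (mod 17). 69 = 4×16 + 5. So 12^{69} ≡ 12^{5} ≡ 3 (mod 17)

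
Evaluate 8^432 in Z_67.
Using Fermat: 8^{66} ≡ 1 (mod 67). 432 ≡ 36 (mod 66). So 8^{432} ≡ 8^{36} ≡ 24 (mod 67)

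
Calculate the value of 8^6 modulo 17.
By repeated squaring (mod 17): 8^{1}≡8, 8^{2}≡13, 8^{4}≡16. Then 8^{6} = 8^{4+2} ≡ 16 × 13 ≡ 4 (mod 17)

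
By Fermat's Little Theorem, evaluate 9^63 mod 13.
By Fermat: 9^{12} ≡ 1 (mod 13). 63 = 5×12 + 3. So 9^{63} ≡ 9^{3} ≡ 1 (mod 13)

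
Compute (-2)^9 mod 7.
Using Fermat: (-2)^{6} ≡ 1 mod 7. 9 ≡ 3 mod 6. So (-2)^{9} ≡ (-2)^{3} ≡ 6 mod 7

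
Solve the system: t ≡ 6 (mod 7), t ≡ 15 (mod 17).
M = 7 × 17 = 119. M₁ = 17, y₁ ≡ 5 (mod 7). M₂ = 7, y₂ ≡ 5 (mod 17). t = 6×17×5 + 15×7×5 ≡ 83 (mod 119)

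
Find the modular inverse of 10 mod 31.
Since 31 is prime, by Fermat 10^(-1) ≡ 10^{29} ≡ 28 mod 31. Verify: 10 × 28 = 280 ≡ 1 mod 31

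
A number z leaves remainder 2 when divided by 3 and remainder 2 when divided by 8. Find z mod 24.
M = 3 × 8 = 24. M₁ = 8, y₁ ≡ 2 mod 3. M₂ = 3, y₂ ≡ 3 mod 8. z = 2×8×2 + 2×3×3 ≡ 2 mod 24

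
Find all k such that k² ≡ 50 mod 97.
The square roots of 50 mod 97 are 27 and 70. Verify: 27² = 729 ≡ 50 mod 97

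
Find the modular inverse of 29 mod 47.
Since 47 is prime, by Fermat 29^(-1) ≡ 29^{45} ≡ 13 mod 47. Verify: 29 × 13 = 377 ≡ 1 mod 47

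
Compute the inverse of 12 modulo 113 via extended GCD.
Extended GCD: 12(-47) + 113(5) = 1. So 12^(-1) ≡ -47 ≡ 66 mod 113. Verify: 12 × 66 = 792 ≡ 1 mod 113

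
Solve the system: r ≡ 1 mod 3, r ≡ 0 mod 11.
M = 3 × 11 = 33. M₁ = 11, y₁ ≡ 2 mod 3. M₂ = 3, y₂ ≡ 4 mod 11. r = 1×11×2 + 0×3×4 ≡ 22 mod 33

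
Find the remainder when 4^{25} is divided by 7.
By Fermat: 4^{6} ≡ 1 (mod 7). 25 = 4×6 + 1. So 4^{25} ≡ 4^{1} ≡ 4 (mod 7)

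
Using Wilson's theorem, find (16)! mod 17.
By Wilson's theorem, (16)! ≡ -1 ≡ 16 mod 17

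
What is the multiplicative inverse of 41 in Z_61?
Since 61 is prime, by Fermat 41^(-1) ≡ 41^{59} ≡ 3 (mod 61). Verify: 41 × 3 = 123 ≡ 1 (mod 61)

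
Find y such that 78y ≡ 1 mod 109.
Since 109 is prime, by Fermat 78^(-1) ≡ 78^{107} ≡ 7 mod 109. Verify: 78 × 7 = 546 ≡ 1 mod 109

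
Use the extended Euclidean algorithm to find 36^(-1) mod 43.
Extended GCD: 36(6) + 43(-5) = 1. So 36^(-1) ≡ 6 mod 43. Verify: 36 × 6 = 216 ≡ 1 mod 43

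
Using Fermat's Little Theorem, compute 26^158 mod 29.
By Fermat: 26^{28} ≡ 1 (mod 29). 158 = 5×28 + 18. So 26^{158} ≡ 26^{18} ≡ 6 (mod 29)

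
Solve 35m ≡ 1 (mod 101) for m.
Since 101 is prime, by Fermat 35^(-1) ≡ 35^{99} ≡ 26 (mod 101). Verify: 35 × 26 = 910 ≡ 1 (mod 101)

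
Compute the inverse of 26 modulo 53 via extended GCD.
Extended GCD: 26(-2) + 53(1) = 1. So 26^(-1) ≡ -2 ≡ 51 (mod 53). Verify: 26 × 51 = 1326 ≡ 1 (mod 53)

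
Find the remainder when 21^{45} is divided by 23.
By Fermat: 21^{22} ≡ 1 (mod 23). 45 = 2×22 + 1. So 21^{45} ≡ 21^{1} ≡ 21 (mod 23)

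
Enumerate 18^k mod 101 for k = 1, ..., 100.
18^1, 18^2, ..., 18^{100} mod 101: [18, 21, 75, 37, 60, 70, 48, 56, 99, 65, 59, 52, 27, 82, 62, 5, 90, 4, 72, 84, 98, 47, 38, 78, 91, 22, 93, 58, 34, 6, 7, 25, 46, 20, 57, 16, 86, 33, 89, 87, 51, 9, 61, 88, 69, 30, 35, 24, 28, 100, 83, 80, 26, 64, 41, 31, 53, 45, 2, 36, 42, 49, 74, 19, 39, 96, 11, 97, 29, 17, 3, 54, 63, 23, 10, 79, 8, 43, 67, 95, 94, 76, 55, 81, 44, 85, 15, 68, 12, 14, 50, 92, 40, 13, 32, 71, 66, 77, 73, 1]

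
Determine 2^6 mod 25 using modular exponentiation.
By repeated squaring (mod 25): 2^{1}≡2, 2^{2}≡4, 2^{4}≡16. Then 2^{6} = 2^{4+2} ≡ 16 × 4 ≡ 14 (mod 25)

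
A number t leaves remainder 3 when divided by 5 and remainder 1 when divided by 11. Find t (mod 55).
M = 5 × 11 = 55. M₁ = 11, y₁ ≡ 1 (mod 5). M₂ = 5, y₂ ≡ 9 (mod 11). t = 3×11×1 + 1×5×9 ≡ 23 (mod 55)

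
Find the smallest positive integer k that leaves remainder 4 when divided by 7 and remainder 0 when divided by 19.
M = 7 × 19 = 133. M₁ = 19, y₁ ≡ 3 (mod 7). M₂ = 7, y₂ ≡ 11 (mod 19). k = 4×19×3 + 0×7×11 ≡ 95 (mod 133)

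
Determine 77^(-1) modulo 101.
Since 101 is prime, by Fermat 77^(-1) ≡ 77^{99} ≡ 21 (mod 101). Verify: 77 × 21 = 1617 ≡ 1 (mod 101)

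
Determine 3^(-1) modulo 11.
Since 11 is prime, by Fermat 3^(-1) ≡ 3^{9} ≡ 4 (mod 11). Verify: 3 × 4 = 12 ≡ 1 (mod 11)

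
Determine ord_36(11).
Powers of 11 mod 36: 11^1≡11, 11^2≡13, 11^3≡35, 11^4≡25, 11^5≡23, 11^6≡1. ord_36(11) = 6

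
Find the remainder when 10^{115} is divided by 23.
By Fermat: 10^{22} ≡ 1 mod 23. 115 = 5×22 + 5. So 10^{115} ≡ 10^{5} ≡ 19 mod 23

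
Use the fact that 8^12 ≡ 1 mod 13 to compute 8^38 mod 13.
By Fermat: 8^{12} ≡ 1 mod 13. 38 = 3×12 + 2. So 8^{38} ≡ 8^{2} ≡ 12 mod 13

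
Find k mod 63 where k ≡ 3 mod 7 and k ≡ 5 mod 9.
M = 7 × 9 = 63. M₁ = 9, y₁ ≡ 4 mod 7. M₂ = 7, y₂ ≡ 4 mod 9. k = 3×9×4 + 5×7×4 ≡ 59 mod 63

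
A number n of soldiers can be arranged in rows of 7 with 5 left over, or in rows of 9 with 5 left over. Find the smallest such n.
M = 7 × 9 = 63. M₁ = 9, y₁ ≡ 4 (mod 7). M₂ = 7, y₂ ≡ 4 (mod 9). n = 5×9×4 + 5×7×4 ≡ 5 (mod 63)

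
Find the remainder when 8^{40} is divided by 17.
By Fermat: 8^{16} ≡ 1 (mod 17). 40 = 2×16 + 8. So 8^{40} ≡ 8^{8} ≡ 1 (mod 17)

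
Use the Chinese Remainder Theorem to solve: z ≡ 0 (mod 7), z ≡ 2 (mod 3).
M = 7 × 3 = 21. M₁ = 3, y₁ ≡ 5 (mod 7). M₂ = 7, y₂ ≡ 1 (mod 3). z = 0×3×5 + 2×7×1 ≡ 14 (mod 21)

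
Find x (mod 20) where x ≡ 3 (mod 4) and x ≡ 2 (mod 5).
M = 4 × 5 = 20. M₁ = 5, y₁ ≡ 1 (mod 4). M₂ = 4, y₂ ≡ 4 (mod 5). x = 3×5×1 + 2×4×4 ≡ 7 (mod 20)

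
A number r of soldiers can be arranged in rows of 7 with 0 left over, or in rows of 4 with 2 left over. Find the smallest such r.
M = 7 × 4 = 28. M₁ = 4, y₁ ≡ 2 mod 7. M₂ = 7, y₂ ≡ 3 mod 4. r = 0×4×2 + 2×7×3 ≡ 14 mod 28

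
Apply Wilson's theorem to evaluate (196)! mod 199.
(198)! = (196)! × (197) × (198) ≡ -1 mod 199. So (196)! ≡ -1 × [(198)(197)]^(-1) ≡ 99 mod 199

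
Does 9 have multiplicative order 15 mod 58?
Powers of 9 mod 58: 9^1≡9, 9^2≡23, 9^3≡33, 9^4≡7, 9^5≡5, 9^6≡45, 9^7≡57, 9^8≡49, 9^9≡35, 9^10≡25, 9^11≡51, 9^12≡53, 9^13≡13, 9^14≡1. Already 9^14≡1, so the order is 14 < 15. No, the actual order is 14.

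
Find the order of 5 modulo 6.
Powers of 5 mod 6: 5^1≡5, 5^2≡1. Order = 2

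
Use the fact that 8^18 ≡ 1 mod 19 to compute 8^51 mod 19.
By Fermat: 8^{18} ≡ 1 mod 19. 51 = 2×18 + 15. So 8^{51} ≡ 8^{15} ≡ 18 mod 19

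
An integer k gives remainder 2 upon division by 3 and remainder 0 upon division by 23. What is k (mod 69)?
M = 3 × 23 = 69. M₁ = 23, y₁ ≡ 2 (mod 3). M₂ = 3, y₂ ≡ 8 (mod 23). k = 2×23×2 + 0×3×8 ≡ 23 (mod 69)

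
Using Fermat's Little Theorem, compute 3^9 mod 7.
By Fermat: 3^{6} ≡ 1 (mod 7). So 3^{9} = 3^{6} · 3^{3} ≡ 3^{3} ≡ 6 (mod 7)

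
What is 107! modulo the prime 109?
(108)! = (107)! × (108) ≡ -1 mod 109. So (107)! ≡ -1 × (108)^(-1) ≡ (-1)×(-1) = 1 mod 109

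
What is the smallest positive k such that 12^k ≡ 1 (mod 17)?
Powers of 12 mod 17: 12^1≡12, 12^2≡8, 12^3≡11, 12^4≡13, 12^5≡3, 12^6≡2, 12^7≡7, 12^8≡16, 12^9≡5, 12^10≡9, 12^11≡6, 12^12≡4, 12^13≡14, 12^14≡15, 12^15≡10, 12^16≡1. So the order of 12 is 16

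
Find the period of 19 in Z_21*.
Powers of 19 mod 21: 19^1≡19, 19^2≡4, 19^3≡13, 19^4≡16, 19^5≡10, 19^6≡1. ord_21(19) = 6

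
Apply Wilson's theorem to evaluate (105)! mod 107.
(106)! = (105)! × (106) ≡ -1 (mod 107). So (105)! ≡ -1 × (106)^(-1) ≡ (-1)×(-1) = 1 (mod 107)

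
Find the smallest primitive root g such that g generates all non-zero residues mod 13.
g = 2. Powers: [2, 4, 8, 3, 6, 12, 11, ...] generates all 12 non-zero residues.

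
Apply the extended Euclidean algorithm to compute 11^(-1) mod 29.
Extended GCD: 11(8) + 29(-3) = 1. So 11^(-1) ≡ 8 mod 29. Verify: 11 × 8 = 88 ≡ 1 mod 29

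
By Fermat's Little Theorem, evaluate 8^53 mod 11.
By Fermat: 8^{10} ≡ 1 mod 11. 53 = 5×10 + 3. So 8^{53} ≡ 8^{3} ≡ 6 mod 11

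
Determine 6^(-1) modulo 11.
Since 11 is prime, by Fermat 6^(-1) ≡ 6^{9} ≡ 2 mod 11. Verify: 6 × 2 = 12 ≡ 1 mod 11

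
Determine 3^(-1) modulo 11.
Since 11 is prime, by Fermat 3^(-1) ≡ 3^{9} ≡ 4 mod 11. Verify: 3 × 4 = 12 ≡ 1 mod 11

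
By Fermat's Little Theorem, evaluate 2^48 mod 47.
By Fermat: 2^{46} ≡ 1 mod 47. So 2^{48} = 2^{46} · 2^{2} ≡ 2^{2} ≡ 4 mod 47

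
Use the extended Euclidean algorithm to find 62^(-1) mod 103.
Extended GCD: 62(5) + 103(-3) = 1. So 62^(-1) ≡ 5 mod 103. Verify: 62 × 5 = 310 ≡ 1 mod 103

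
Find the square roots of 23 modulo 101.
The square roots of 23 mod 101 are 86 and 15. Verify: 86² = 7396 ≡ 23 mod 101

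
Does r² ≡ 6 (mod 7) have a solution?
By Euler's criterion: 6^{3} ≡ 6 (mod 7). Since this equals -1 (≡ 6), 6 is not a QR.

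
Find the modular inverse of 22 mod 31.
Since 31 is prime, by Fermat 22^(-1) ≡ 22^{29} ≡ 24 (mod 31). Verify: 22 × 24 = 528 ≡ 1 (mod 31)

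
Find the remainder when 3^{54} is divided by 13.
By Fermat: 3^{12} ≡ 1 mod 13. 54 = 4×12 + 6. So 3^{54} ≡ 3^{6} ≡ 1 mod 13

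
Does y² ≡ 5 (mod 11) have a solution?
By Euler's criterion: 5^{5} ≡ 1 (mod 11). Since this equals 1, 5 is a QR.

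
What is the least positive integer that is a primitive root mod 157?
g = 5. Powers: [5, 25, 125, 154, 142, 82, 96, 9, 45, ...] generates all 156 non-zero residues.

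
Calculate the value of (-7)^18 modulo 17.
Using Fermat: (-7)^{16} ≡ 1 mod 17. 18 ≡ 2 mod 16. So (-7)^{18} ≡ (-7)^{2} ≡ 15 mod 17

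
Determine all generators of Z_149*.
There are φ(148) = 72 primitive roots mod 149: {2, 3, 8, 10, 11, 12, 13, 14, 15, 18, 21, 23, 27, 32, 34, 38, 40, 41, 43, 48, 50, 51, 52, 55, 56, 57, 58, 59, 60, 62, 65, 66, 70, 71, 72, 74, 75, 77, 78, 79, 83, 84, 87, 89, 90, 91, 92, 93, 94, 97, 98, 99, 101, 106, 108, 109, 111, 115, 117, 122, 126, 128, 131, 134, 135, 136, 137, 138, 139, 141, 146, 147}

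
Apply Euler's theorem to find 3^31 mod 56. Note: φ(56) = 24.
By Euler: 3^{24} ≡ 1 mod 56 since gcd(3, 56) = 1. 31 = 1×24 + 7. So 3^{31} ≡ 3^{7} ≡ 3 mod 56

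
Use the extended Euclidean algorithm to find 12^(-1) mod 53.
Extended GCD: 12(-22) + 53(5) = 1. So 12^(-1) ≡ -22 ≡ 31 (mod 53). Verify: 12 × 31 = 372 ≡ 1 (mod 53)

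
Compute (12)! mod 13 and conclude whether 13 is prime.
(12)! mod 13 = 12. Since 12 ≡ -1 (mod 13), 13 is prime.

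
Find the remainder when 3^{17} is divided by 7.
By Fermat: 3^{6} ≡ 1 (mod 7). 17 = 2×6 + 5. So 3^{17} ≡ 3^{5} ≡ 5 (mod 7)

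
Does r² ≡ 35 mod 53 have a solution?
By Euler's criterion: 35^{26} ≡ 52 mod 53. Since this equals -1 (≡ 52), 35 is not a QR.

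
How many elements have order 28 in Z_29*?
Number of primitive roots mod 29 = φ(p-1) = φ(28) = 12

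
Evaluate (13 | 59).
(13/59) = 13^{29} mod 59 = -1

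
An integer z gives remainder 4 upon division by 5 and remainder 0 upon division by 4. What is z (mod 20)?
M = 5 × 4 = 20. M₁ = 4, y₁ ≡ 4 (mod 5). M₂ = 5, y₂ ≡ 1 (mod 4). z = 4×4×4 + 0×5×1 ≡ 4 (mod 20)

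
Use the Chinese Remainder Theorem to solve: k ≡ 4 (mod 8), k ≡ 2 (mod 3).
M = 8 × 3 = 24. M₁ = 3, y₁ ≡ 3 (mod 8). M₂ = 8, y₂ ≡ 2 (mod 3). k = 4×3×3 + 2×8×2 ≡ 20 (mod 24)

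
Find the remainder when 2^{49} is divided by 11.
By Fermat: 2^{10} ≡ 1 mod 11. 49 = 4×10 + 9. So 2^{49} ≡ 2^{9} ≡ 6 mod 11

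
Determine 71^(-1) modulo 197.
Since 197 is prime, by Fermat 71^(-1) ≡ 71^{195} ≡ 111 (mod 197). Verify: 71 × 111 = 7881 ≡ 1 (mod 197)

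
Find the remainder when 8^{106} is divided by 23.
By Fermat: 8^{22} ≡ 1 (mod 23). 106 = 4×22 + 18. So 8^{106} ≡ 8^{18} ≡ 12 (mod 23)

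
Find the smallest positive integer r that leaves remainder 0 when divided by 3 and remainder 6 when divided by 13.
M = 3 × 13 = 39. M₁ = 13, y₁ ≡ 1 (mod 3). M₂ = 3, y₂ ≡ 9 (mod 13). r = 0×13×1 + 6×3×9 ≡ 6 (mod 39)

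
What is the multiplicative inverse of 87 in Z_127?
Since 127 is prime, by Fermat 87^(-1) ≡ 87^{125} ≡ 73 (mod 127). Verify: 87 × 73 = 6351 ≡ 1 (mod 127)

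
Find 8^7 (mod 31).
By repeated squaring (mod 31): 8^{1}≡8, 8^{2}≡2, 8^{4}≡4. Then 8^{7} = 8^{4+2+1} ≡ 4 × 2 × 8 ≡ 2 (mod 31)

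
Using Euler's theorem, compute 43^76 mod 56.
By Euler: 43^{24} ≡ 1 mod 56 since gcd(43, 56) = 1. 76 = 3×24 + 4. So 43^{76} ≡ 43^{4} ≡ 1 mod 56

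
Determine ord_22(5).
Powers of 5 mod 22: 5^1≡5, 5^2≡3, 5^3≡15, 5^4≡9, 5^5≡1. ord_22(5) = 5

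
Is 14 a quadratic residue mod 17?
By Euler's criterion: 14^{8} ≡ 16 mod 17. Since this equals -1 (≡ 16), 14 is not a QR.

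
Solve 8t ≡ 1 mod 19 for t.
Since 19 is prime, by Fermat 8^(-1) ≡ 8^{17} ≡ 12 mod 19. Verify: 8 × 12 = 96 ≡ 1 mod 19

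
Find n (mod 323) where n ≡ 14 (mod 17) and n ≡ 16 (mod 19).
M = 17 × 19 = 323. M₁ = 19, y₁ ≡ 9 (mod 17). M₂ = 17, y₂ ≡ 9 (mod 19). n = 14×19×9 + 16×17×9 ≡ 320 (mod 323)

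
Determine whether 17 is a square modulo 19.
By Euler's criterion: 17^{9} ≡ 1 mod 19. Since this equals 1, 17 is a QR.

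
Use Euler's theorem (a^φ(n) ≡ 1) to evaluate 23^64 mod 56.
By Euler: 23^{24} ≡ 1 mod 56 since gcd(23, 56) = 1. 64 = 2×24 + 16. So 23^{64} ≡ 23^{16} ≡ 9 mod 56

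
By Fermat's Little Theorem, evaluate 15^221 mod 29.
By Fermat: 15^{28} ≡ 1 (mod 29). 221 ≡ 25 (mod 28). So 15^{221} ≡ 15^{25} ≡ 8 (mod 29)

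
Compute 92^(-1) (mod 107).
Since 107 is prime, by Fermat 92^(-1) ≡ 92^{105} ≡ 57 (mod 107). Verify: 92 × 57 = 5244 ≡ 1 (mod 107)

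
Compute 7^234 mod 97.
Using Fermat: 7^{96} ≡ 1 mod 97. 234 ≡ 42 mod 96. So 7^{234} ≡ 7^{42} ≡ 89 mod 97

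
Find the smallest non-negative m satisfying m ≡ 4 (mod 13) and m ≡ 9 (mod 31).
M = 13 × 31 = 403. M₁ = 31, y₁ ≡ 8 (mod 13). M₂ = 13, y₂ ≡ 12 (mod 31). m = 4×31×8 + 9×13×12 ≡ 381 (mod 403)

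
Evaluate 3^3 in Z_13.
3^{3} = 27 ≡ 1 (mod 13)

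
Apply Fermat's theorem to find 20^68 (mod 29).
By Fermat: 20^{28} ≡ 1 (mod 29). 68 = 2×28 + 12. So 20^{68} ≡ 20^{12} ≡ 24 (mod 29)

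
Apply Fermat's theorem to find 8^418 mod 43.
By Fermat: 8^{42} ≡ 1 mod 43. 418 ≡ 40 mod 42. So 8^{418} ≡ 8^{40} ≡ 41 mod 43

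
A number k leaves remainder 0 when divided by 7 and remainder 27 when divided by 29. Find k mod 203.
M = 7 × 29 = 203. M₁ = 29, y₁ ≡ 1 mod 7. M₂ = 7, y₂ ≡ 25 mod 29. k = 0×29×1 + 27×7×25 ≡ 56 mod 203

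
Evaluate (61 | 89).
(61/89) = 61^{44} mod 89 = -1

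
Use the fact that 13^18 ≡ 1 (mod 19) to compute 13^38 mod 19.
By Fermat: 13^{18} ≡ 1 (mod 19). 38 = 2×18 + 2. So 13^{38} ≡ 13^{2} ≡ 17 (mod 19)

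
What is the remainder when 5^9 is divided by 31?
By repeated squaring mod 31: 5^{1}≡5, 5^{2}≡25, 5^{4}≡5, 5^{8}≡25. Then 5^{9} = 5^{8+1} ≡ 25 × 5 ≡ 1 mod 31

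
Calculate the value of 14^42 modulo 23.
Using Fermat: 14^{22} ≡ 1 mod 23. 42 ≡ 20 mod 22. So 14^{42} ≡ 14^{20} ≡ 2 mod 23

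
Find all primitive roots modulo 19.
There are φ(18) = 6 primitive roots mod 19: {2, 3, 10, 13, 14, 15}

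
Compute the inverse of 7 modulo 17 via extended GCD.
Extended GCD: 7(5) + 17(-2) = 1. So 7^(-1) ≡ 5 (mod 17). Verify: 7 × 5 = 35 ≡ 1 (mod 17)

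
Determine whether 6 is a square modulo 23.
By Euler's criterion: 6^{11} ≡ 1 (mod 23). Since this equals 1, 6 is a QR.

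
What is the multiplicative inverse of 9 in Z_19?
Since 19 is prime, by Fermat 9^(-1) ≡ 9^{17} ≡ 17 mod 19. Verify: 9 × 17 = 153 ≡ 1 mod 19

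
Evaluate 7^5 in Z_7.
By repeated squaring (mod 7): 7^{1}≡0, 7^{2}≡0, 7^{4}≡0. Then 7^{5} = 7^{4+1} ≡ 0 × 0 ≡ 0 (mod 7)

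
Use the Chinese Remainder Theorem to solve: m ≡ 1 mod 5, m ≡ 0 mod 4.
M = 5 × 4 = 20. M₁ = 4, y₁ ≡ 4 mod 5. M₂ = 5, y₂ ≡ 1 mod 4. m = 1×4×4 + 0×5×1 ≡ 16 mod 20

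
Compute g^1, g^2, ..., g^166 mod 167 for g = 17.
17^1, 17^2, ..., 17^{166} mod 167: [17, 122, 70, 21, 23, 57, 134, 107, 149, 28, 142, 76, 123, 87, 143, 93, 78, 157, 164, 116, 135, 124, 104, 98, 163, 99, 13, 54, 83, 75, 106, 132, 73, 72, 55, 100, 30, 9, 153, 96, 129, 22, 40, 12, 37, 128, 5, 85, 109, 16, 105, 115, 118, 2, 34, 77, 140, 42, 46, 114, 101, 47, 131, 56, 117, 152, 79, 7, 119, 19, 156, 147, 161, 65, 103, 81, 41, 29, 159, 31, 26, 108, 166, 150, 45, 97, 146, 144, 110, 33, 60, 18, 139, 25, 91, 44, 80, 24, 74, 89, 10, 3, 51, 32, 43, 63, 69, 4, 68, 154, 113, 84, 92, 61, 35, 94, 95, 112, 67, 137, 158, 14, 71, 38, 145, 127, 155, 130, 39, 162, 82, 58, 151, 62, 52, 49, 165, 133, 90, 27, 125, 121, 53, 66, 120, 36, 111, 50, 15, 88, 160, 48, 148, 11, 20, 6, 102, 64, 86, 126, 138, 8, 136, 141, 59, 1]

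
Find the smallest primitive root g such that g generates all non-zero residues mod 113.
g = 3. For each prime q|112: 3^{56}≡112, 3^{16}≡49, none ≡ 1, so ord_113(3) = 112 and 3 is a primitive root.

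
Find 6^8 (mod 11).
By repeated squaring (mod 11): 6^{1}≡6, 6^{2}≡3, 6^{4}≡9, 6^{8}≡4. So 6^{8} ≡ 4 (mod 11)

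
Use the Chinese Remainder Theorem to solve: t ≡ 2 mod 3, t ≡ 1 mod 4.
M = 3 × 4 = 12. M₁ = 4, y₁ ≡ 1 mod 3. M₂ = 3, y₂ ≡ 3 mod 4. t = 2×4×1 + 1×3×3 ≡ 5 mod 12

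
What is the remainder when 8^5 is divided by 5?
Using Fermat: 8^{4} ≡ 1 (mod 5). 5 ≡ 1 (mod 4). So 8^{5} ≡ 8^{1} ≡ 3 (mod 5)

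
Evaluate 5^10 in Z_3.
Using Fermat: 5^{2} ≡ 1 mod 3. 10 ≡ 0 mod 2. So 5^{10} ≡ 5^{0} ≡ 1 mod 3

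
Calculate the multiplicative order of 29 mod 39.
Powers of 29 mod 39: 29^1≡29, 29^2≡22, 29^3≡14, 29^4≡16, 29^5≡35, 29^6≡1. ord_39(29) = 6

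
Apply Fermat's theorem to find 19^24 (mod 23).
By Fermat: 19^{22} ≡ 1 (mod 23). So 19^{24} = 19^{22} · 19^{2} ≡ 19^{2} ≡ 16 (mod 23)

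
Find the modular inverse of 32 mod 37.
Since 37 is prime, by Fermat 32^(-1) ≡ 32^{35} ≡ 22 (mod 37). Verify: 32 × 22 = 704 ≡ 1 (mod 37)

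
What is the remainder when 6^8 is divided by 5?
Using Fermat: 6^{4} ≡ 1 mod 5. 8 ≡ 0 mod 4. So 6^{8} ≡ 6^{0} ≡ 1 mod 5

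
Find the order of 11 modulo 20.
Powers of 11 mod 20: 11^1≡11, 11^2≡1. So the order of 11 is 2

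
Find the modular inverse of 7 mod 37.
Since 37 is prime, by Fermat 7^(-1) ≡ 7^{35} ≡ 16 (mod 37). Verify: 7 × 16 = 112 ≡ 1 (mod 37)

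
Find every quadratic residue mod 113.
Quadratic residues modulo 113: {1, 2, 4, 7, 8, 9, 11, 13, 14, 15, 16, 18, 22, 25, 26, 28, 30, 31, 32, 36, 41, 44, 49, 50, 51, 52, 53, 56, 57, 60, 61, 62, 63, 64, 69, 72, 77, 81, 82, 83, 85, 87, 88, 91, 95, 97, 98, 99, 100, 102, 104, 105, 106, 109, 111, 112}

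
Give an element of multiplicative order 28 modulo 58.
3 has order 28 mod 58 since 3^{28} ≡ 1 (mod 58) and no smaller power works.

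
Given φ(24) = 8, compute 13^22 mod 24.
By Euler: 13^{8} ≡ 1 (mod 24) since gcd(13, 24) = 1. 22 = 2×8 + 6. So 13^{22} ≡ 13^{6} ≡ 1 (mod 24)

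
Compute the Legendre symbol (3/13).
(3/13) = 3^{6} mod 13 = 1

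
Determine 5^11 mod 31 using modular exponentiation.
By repeated squaring (mod 31): 5^{1}≡5, 5^{2}≡25, 5^{4}≡5, 5^{8}≡25. Then 5^{11} = 5^{8+2+1} ≡ 25 × 25 × 5 ≡ 25 (mod 31)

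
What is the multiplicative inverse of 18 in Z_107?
Since 107 is prime, by Fermat 18^(-1) ≡ 18^{105} ≡ 6 (mod 107). Verify: 18 × 6 = 108 ≡ 1 (mod 107)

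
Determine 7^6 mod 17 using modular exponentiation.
By repeated squaring mod 17: 7^{1}≡7, 7^{2}≡15, 7^{4}≡4. Then 7^{6} = 7^{4+2} ≡ 4 × 15 ≡ 9 mod 17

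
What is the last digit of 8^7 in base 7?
Using Fermat: 8^{6} ≡ 1 mod 7. 7 ≡ 1 mod 6. So 8^{7} ≡ 8^{1} ≡ 1 mod 7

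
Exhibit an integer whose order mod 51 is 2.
16 has order 2 mod 51 since 16^{2} ≡ 1 (mod 51) and no smaller power works.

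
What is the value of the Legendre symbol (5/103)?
(5/103) = 5^{51} mod 103 = -1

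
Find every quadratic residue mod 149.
Quadratic residues modulo 149: {1, 4, 5, 6, 7, 9, 16, 17, 19, 20, 22, 24, 25, 26, 28, 29, 30, 31, 33, 35, 36, 37, 39, 42, 45, 46, 47, 49, 53, 54, 61, 63, 64, 67, 68, 69, 73, 76, 80, 81, 82, 85, 86, 88, 95, 96, 100, 102, 103, 104, 107, 110, 112, 113, 114, 116, 118, 119, 120, 121, 123, 124, 125, 127, 129, 130, 132, 133, 140, 142, 143, 144, 145, 148}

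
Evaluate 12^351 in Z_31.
Using Fermat: 12^{30} ≡ 1 mod 31. 351 ≡ 21 mod 30. So 12^{351} ≡ 12^{21} ≡ 29 mod 31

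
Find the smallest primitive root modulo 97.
g = 5. For each prime q|96: 5^{48}≡96, 5^{32}≡35, none ≡ 1, so ord_97(5) = 96 and 5 is a primitive root.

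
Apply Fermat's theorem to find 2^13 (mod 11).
By Fermat: 2^{10} ≡ 1 (mod 11). So 2^{13} = 2^{10} · 2^{3} ≡ 2^{3} ≡ 8 (mod 11)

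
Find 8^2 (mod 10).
8^{2} = 64 ≡ 4 (mod 10)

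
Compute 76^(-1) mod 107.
Since 107 is prime, by Fermat 76^(-1) ≡ 76^{105} ≡ 69 mod 107. Verify: 76 × 69 = 5244 ≡ 1 mod 107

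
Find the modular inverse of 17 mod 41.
Since 41 is prime, by Fermat 17^(-1) ≡ 17^{39} ≡ 29 mod 41. Verify: 17 × 29 = 493 ≡ 1 mod 41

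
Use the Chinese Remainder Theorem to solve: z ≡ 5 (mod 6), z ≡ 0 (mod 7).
M = 6 × 7 = 42. M₁ = 7, y₁ ≡ 1 (mod 6). M₂ = 6, y₂ ≡ 6 (mod 7). z = 5×7×1 + 0×6×6 ≡ 35 (mod 42)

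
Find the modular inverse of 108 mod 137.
Since 137 is prime, by Fermat 108^(-1) ≡ 108^{135} ≡ 85 mod 137. Verify: 108 × 85 = 9180 ≡ 1 mod 137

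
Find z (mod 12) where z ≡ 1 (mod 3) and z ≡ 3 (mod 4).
M = 3 × 4 = 12. M₁ = 4, y₁ ≡ 1 (mod 3). M₂ = 3, y₂ ≡ 3 (mod 4). z = 1×4×1 + 3×3×3 ≡ 7 (mod 12)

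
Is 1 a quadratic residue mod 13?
By Euler's criterion: 1^{6} ≡ 1 (mod 13). Since this equals 1, 1 is a QR.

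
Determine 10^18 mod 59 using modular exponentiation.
By repeated squaring (mod 59): 10^{1}≡10, 10^{2}≡41, 10^{4}≡29, 10^{8}≡15, 10^{16}≡48. Then 10^{18} = 10^{16+2} ≡ 48 × 41 ≡ 21 (mod 59)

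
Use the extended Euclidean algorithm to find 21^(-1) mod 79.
Extended GCD: 21(-15) + 79(4) = 1. So 21^(-1) ≡ -15 ≡ 64 (mod 79). Verify: 21 × 64 = 1344 ≡ 1 (mod 79)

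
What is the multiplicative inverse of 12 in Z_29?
Since 29 is prime, by Fermat 12^(-1) ≡ 12^{27} ≡ 17 (mod 29). Verify: 12 × 17 = 204 ≡ 1 (mod 29)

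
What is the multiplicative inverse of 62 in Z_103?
Since 103 is prime, by Fermat 62^(-1) ≡ 62^{101} ≡ 5 mod 103. Verify: 62 × 5 = 310 ≡ 1 mod 103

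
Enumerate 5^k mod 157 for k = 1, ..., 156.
5^1, 5^2, ..., 5^{156} mod 157: [5, 25, 125, 154, 142, 82, 96, 9, 45, 68, 26, 130, 22, 110, 79, 81, 91, 141, 77, 71, 41, 48, 83, 101, 34, 13, 65, 11, 55, 118, 119, 124, 149, 117, 114, 99, 24, 120, 129, 17, 85, 111, 84, 106, 59, 138, 62, 153, 137, 57, 128, 12, 60, 143, 87, 121, 134, 42, 53, 108, 69, 31, 155, 147, 107, 64, 6, 30, 150, 122, 139, 67, 21, 105, 54, 113, 94, 156, 152, 132, 32, 3, 15, 75, 61, 148, 112, 89, 131, 27, 135, 47, 78, 76, 66, 16, 80, 86, 116, 109, 74, 56, 123, 144, 92, 146, 102, 39, 38, 33, 8, 40, 43, 58, 133, 37, 28, 140, 72, 46, 73, 51, 98, 19, 95, 4, 20, 100, 29, 145, 97, 14, 70, 36, 23, 115, 104, 49, 88, 126, 2, 10, 50, 93, 151, 127, 7, 35, 18, 90, 136, 52, 103, 44, 63, 1]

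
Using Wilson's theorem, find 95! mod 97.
(96)! = (95)! × (96) ≡ -1 (mod 97). So (95)! ≡ -1 × (96)^(-1) ≡ (-1)×(-1) = 1 (mod 97)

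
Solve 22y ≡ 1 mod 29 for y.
Since 29 is prime, by Fermat 22^(-1) ≡ 22^{27} ≡ 4 mod 29. Verify: 22 × 4 = 88 ≡ 1 mod 29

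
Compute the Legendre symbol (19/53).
(19/53) = 19^{26} mod 53 = -1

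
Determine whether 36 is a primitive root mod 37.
36^{2} ≡ 1 mod 37 and 2 < 36, so ord_37(36) = 2 ≠ 36 and 36 is not a primitive root.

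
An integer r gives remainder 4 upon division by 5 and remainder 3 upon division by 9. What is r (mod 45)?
M = 5 × 9 = 45. M₁ = 9, y₁ ≡ 4 (mod 5). M₂ = 5, y₂ ≡ 2 (mod 9). r = 4×9×4 + 3×5×2 ≡ 39 (mod 45)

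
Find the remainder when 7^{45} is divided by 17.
By Fermat: 7^{16} ≡ 1 mod 17. 45 = 2×16 + 13. So 7^{45} ≡ 7^{13} ≡ 6 mod 17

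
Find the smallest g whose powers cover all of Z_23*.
g = 5. Powers: [5, 2, 10, 4, 20, 8, 17, 16, 11, 9, ...] generates all 22 non-zero residues.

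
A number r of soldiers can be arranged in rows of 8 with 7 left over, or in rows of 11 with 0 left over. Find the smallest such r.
M = 8 × 11 = 88. M₁ = 11, y₁ ≡ 3 mod 8. M₂ = 8, y₂ ≡ 7 mod 11. r = 7×11×3 + 0×8×7 ≡ 55 mod 88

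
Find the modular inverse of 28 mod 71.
Since 71 is prime, by Fermat 28^(-1) ≡ 28^{69} ≡ 33 mod 71. Verify: 28 × 33 = 924 ≡ 1 mod 71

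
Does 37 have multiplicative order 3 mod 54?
Powers of 37 mod 54: 37^1≡37, 37^2≡19, 37^3≡1. First k with 37^k≡1 is k=3. Yes, ord_54(37) = 3.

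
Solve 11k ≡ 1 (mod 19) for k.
Since 19 is prime, by Fermat 11^(-1) ≡ 11^{17} ≡ 7 (mod 19). Verify: 11 × 7 = 77 ≡ 1 (mod 19)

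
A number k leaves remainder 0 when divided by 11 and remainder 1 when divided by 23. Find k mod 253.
M = 11 × 23 = 253. M₁ = 23, y₁ ≡ 1 mod 11. M₂ = 11, y₂ ≡ 21 mod 23. k = 0×23×1 + 1×11×21 ≡ 231 mod 253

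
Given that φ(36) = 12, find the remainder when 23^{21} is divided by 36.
By Euler: 23^{12} ≡ 1 (mod 36) since gcd(23, 36) = 1. 21 = 1×12 + 9. So 23^{21} ≡ 23^{9} ≡ 35 (mod 36)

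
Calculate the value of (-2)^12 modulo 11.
Using Fermat: (-2)^{10} ≡ 1 (mod 11). 12 ≡ 2 (mod 10). So (-2)^{12} ≡ (-2)^{2} ≡ 4 (mod 11)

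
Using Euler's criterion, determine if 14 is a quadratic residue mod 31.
By Euler's criterion: 14^{15} ≡ 1 mod 31. Since this equals 1, 14 is a QR.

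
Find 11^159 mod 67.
Using Fermat: 11^{66} ≡ 1 mod 67. 159 ≡ 27 mod 66. So 11^{159} ≡ 11^{27} ≡ 43 mod 67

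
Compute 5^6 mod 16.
By repeated squaring mod 16: 5^{1}≡5, 5^{2}≡9, 5^{4}≡1. Then 5^{6} = 5^{4+2} ≡ 1 × 9 ≡ 9 mod 16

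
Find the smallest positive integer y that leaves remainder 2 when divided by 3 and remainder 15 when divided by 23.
M = 3 × 23 = 69. M₁ = 23, y₁ ≡ 2 (mod 3). M₂ = 3, y₂ ≡ 8 (mod 23). y = 2×23×2 + 15×3×8 ≡ 38 (mod 69)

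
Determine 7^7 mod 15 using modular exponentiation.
By repeated squaring (mod 15): 7^{1}≡7, 7^{2}≡4, 7^{4}≡1. Then 7^{7} = 7^{4+2+1} ≡ 1 × 4 × 7 ≡ 13 (mod 15)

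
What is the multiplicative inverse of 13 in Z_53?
Since 53 is prime, by Fermat 13^(-1) ≡ 13^{51} ≡ 49 (mod 53). Verify: 13 × 49 = 637 ≡ 1 (mod 53)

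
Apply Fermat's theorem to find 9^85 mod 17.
By Fermat: 9^{16} ≡ 1 mod 17. 85 = 5×16 + 5. So 9^{85} ≡ 9^{5} ≡ 8 mod 17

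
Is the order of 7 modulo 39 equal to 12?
Powers of 7 mod 39: 7^1≡7, 7^2≡10, 7^3≡31, 7^4≡22, 7^5≡37, 7^6≡25, 7^7≡19, 7^8≡16, 7^9≡34, 7^10≡4, 7^11≡28, 7^12≡1. First k with 7^k≡1 is k=12. Yes, ord_39(7) = 12.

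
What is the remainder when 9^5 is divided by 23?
By repeated squaring mod 23: 9^{1}≡9, 9^{2}≡12, 9^{4}≡6. Then 9^{5} = 9^{4+1} ≡ 6 × 9 ≡ 8 mod 23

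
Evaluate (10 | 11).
(10/11) = 10^{5} mod 11 = -1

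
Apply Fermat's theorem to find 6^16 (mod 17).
By Fermat's Little Theorem, 6^{16} ≡ 1 (mod 17) since 17 is prime and gcd(6, 17) = 1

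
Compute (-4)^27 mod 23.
Using Fermat: (-4)^{22} ≡ 1 mod 23. 27 ≡ 5 mod 22. So (-4)^{27} ≡ (-4)^{5} ≡ 11 mod 23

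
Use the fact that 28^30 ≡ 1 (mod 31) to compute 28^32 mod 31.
By Fermat: 28^{30} ≡ 1 (mod 31). So 28^{32} = 28^{30} · 28^{2} ≡ 28^{2} ≡ 9 (mod 31)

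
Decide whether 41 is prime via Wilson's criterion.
(40)! mod 41 = 40. Since 40 ≡ -1 mod 41, 41 is prime.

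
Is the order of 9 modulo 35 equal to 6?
Powers of 9 mod 35: 9^1≡9, 9^2≡11, 9^3≡29, 9^4≡16, 9^5≡4, 9^6≡1. First k with 9^k≡1 is k=6. Yes, ord_35(9) = 6.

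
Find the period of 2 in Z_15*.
Powers of 2 mod 15: 2^1≡2, 2^2≡4, 2^3≡8, 2^4≡1. ord_15(2) = 4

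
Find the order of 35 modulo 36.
Powers of 35 mod 36: 35^1≡35, 35^2≡1. ord_36(35) = 2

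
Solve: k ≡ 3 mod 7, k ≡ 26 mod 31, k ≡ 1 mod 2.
M = 7 × 31 × 2 = 434. M₁ = 62, y₁ ≡ 6 mod 7. M₂ = 14, y₂ ≡ 20 mod 31. M₃ = 217, y₃ ≡ 1 mod 2. k = 3×62×6 + 26×14×20 + 1×217×1 ≡ 367 mod 434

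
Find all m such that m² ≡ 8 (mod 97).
The square roots of 8 mod 97 are 69 and 28. Verify: 69² = 4761 ≡ 8 (mod 97)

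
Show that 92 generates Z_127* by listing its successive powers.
92^1, 92^2, ..., 92^{126} mod 127: [92, 82, 51, 120, 118, 61, 24, 49, 63, 81, 86, 38, 67, 68, 33, 115, 39, 32, 23, 84, 108, 30, 93, 47, 6, 44, 111, 52, 85, 73, 112, 17, 40, 124, 105, 8, 101, 21, 27, 71, 55, 107, 65, 11, 123, 13, 53, 50, 28, 36, 10, 31, 58, 2, 57, 37, 102, 113, 109, 122, 48, 98, 126, 35, 45, 76, 7, 9, 66, 103, 78, 64, 46, 41, 89, 60, 59, 94, 12, 88, 95, 104, 43, 19, 97, 34, 80, 121, 83, 16, 75, 42, 54, 15, 110, 87, 3, 22, 119, 26, 106, 100, 56, 72, 20, 62, 116, 4, 114, 74, 77, 99, 91, 117, 96, 69, 125, 70, 90, 25, 14, 18, 5, 79, 29, 1]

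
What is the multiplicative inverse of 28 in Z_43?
Since 43 is prime, by Fermat 28^(-1) ≡ 28^{41} ≡ 20 mod 43. Verify: 28 × 20 = 560 ≡ 1 mod 43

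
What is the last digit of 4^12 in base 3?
Using Fermat: 4^{2} ≡ 1 mod 3. 12 ≡ 0 mod 2. So 4^{12} ≡ 4^{0} ≡ 1 mod 3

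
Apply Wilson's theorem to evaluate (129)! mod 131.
(130)! = (129)! × (130) ≡ -1 (mod 131). So (129)! ≡ -1 × (130)^(-1) ≡ (-1)×(-1) = 1 (mod 131)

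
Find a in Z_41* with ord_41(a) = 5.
10 has order 5 mod 41 since 10^{5} ≡ 1 mod 41 and no smaller power works.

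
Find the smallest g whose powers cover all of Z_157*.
g = 5. Powers: [5, 25, 125, 154, 142, 82, ...] generates all 156 non-zero residues.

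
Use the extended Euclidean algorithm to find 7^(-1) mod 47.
Extended GCD: 7(-20) + 47(3) = 1. So 7^(-1) ≡ -20 ≡ 27 (mod 47). Verify: 7 × 27 = 189 ≡ 1 (mod 47)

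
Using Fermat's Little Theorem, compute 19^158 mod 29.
By Fermat: 19^{28} ≡ 1 mod 29. 158 = 5×28 + 18. So 19^{158} ≡ 19^{18} ≡ 5 mod 29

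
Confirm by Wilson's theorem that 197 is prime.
(196)! mod 197 = 196. Since this equals -1 mod 197, Wilson confirms 197 is prime.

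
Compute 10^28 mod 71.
By repeated squaring mod 71: 10^{1}≡10, 10^{2}≡29, 10^{4}≡60, 10^{8}≡50, 10^{16}≡15. Then 10^{28} = 10^{16+8+4} ≡ 15 × 50 × 60 ≡ 57 mod 71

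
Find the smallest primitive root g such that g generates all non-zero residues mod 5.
g = 2. For each prime q|4: 2^{2}≡4, none ≡ 1, so ord_5(2) = 4 and 2 is a primitive root.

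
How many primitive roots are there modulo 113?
Number of primitive roots mod 113 = φ(p-1) = φ(112) = 48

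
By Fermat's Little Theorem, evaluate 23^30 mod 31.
By Fermat's Little Theorem, 23^{30} ≡ 1 (mod 31) since 31 is prime and gcd(23, 31) = 1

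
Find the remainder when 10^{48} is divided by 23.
By Fermat: 10^{22} ≡ 1 (mod 23). 48 = 2×22 + 4. So 10^{48} ≡ 10^{4} ≡ 18 (mod 23)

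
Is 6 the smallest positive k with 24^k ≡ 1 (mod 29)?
Powers of 24 mod 29: 24^1≡24, 24^2≡25, 24^3≡20, 24^4≡16, 24^5≡7, 24^6≡23, 24^7≡1. 24^6≡23≢1, so ord ≠ 6. No, the actual order is 7.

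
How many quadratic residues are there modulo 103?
The squaring map on Z_103* is 2-to-1, so there are (102)/2 = 51 QRs.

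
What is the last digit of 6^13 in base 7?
Using Fermat: 6^{6} ≡ 1 mod 7. 13 ≡ 1 mod 6. So 6^{13} ≡ 6^{1} ≡ 6 mod 7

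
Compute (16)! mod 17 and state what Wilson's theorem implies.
(16)! mod 17 = 16. Since this equals -1 mod 17, Wilson confirms 17 is prime.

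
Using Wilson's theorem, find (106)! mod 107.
By Wilson's theorem, (106)! ≡ -1 ≡ 106 mod 107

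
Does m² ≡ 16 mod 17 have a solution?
By Euler's criterion: 16^{8} ≡ 1 mod 17. Since this equals 1, 16 is a QR.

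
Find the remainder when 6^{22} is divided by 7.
By Fermat: 6^{6} ≡ 1 mod 7. 22 = 3×6 + 4. So 6^{22} ≡ 6^{4} ≡ 1 mod 7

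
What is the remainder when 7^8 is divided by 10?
By repeated squaring (mod 10): 7^{1}≡7, 7^{2}≡9, 7^{4}≡1, 7^{8}≡1. So 7^{8} ≡ 1 (mod 10)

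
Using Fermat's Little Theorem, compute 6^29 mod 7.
By Fermat: 6^{6} ≡ 1 (mod 7). 29 = 4×6 + 5. So 6^{29} ≡ 6^{5} ≡ 6 (mod 7)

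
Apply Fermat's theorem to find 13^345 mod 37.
By Fermat: 13^{36} ≡ 1 mod 37. 345 ≡ 21 mod 36. So 13^{345} ≡ 13^{21} ≡ 23 mod 37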